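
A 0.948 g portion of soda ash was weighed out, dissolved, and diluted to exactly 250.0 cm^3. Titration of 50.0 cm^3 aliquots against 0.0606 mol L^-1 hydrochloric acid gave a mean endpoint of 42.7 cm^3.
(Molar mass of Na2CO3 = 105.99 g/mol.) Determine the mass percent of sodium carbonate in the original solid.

Na2CO3 + 2 HCl → 2 NaCl + H2O + CO2
n(HCl) per titration = 0.0427 × 0.0606 = 2.59 × 10^-3 mol
From the 1:2 ratio, n(Na2CO3) in each aliquot = 1/2 × 2.59 × 10^-3 = 1.29 × 10^-3 mol
n(Na2CO3) in the whole flask = 1.29 × 10^-3 × 250.0/50.0 = 6.47 × 10^-3 mol
mass of Na2CO3 = 6.47 × 10^-3 × 105.99 = 0.686 g
% Na2CO3 = 0.686 / 0.948 × 100 = 72.3 %

72.3 %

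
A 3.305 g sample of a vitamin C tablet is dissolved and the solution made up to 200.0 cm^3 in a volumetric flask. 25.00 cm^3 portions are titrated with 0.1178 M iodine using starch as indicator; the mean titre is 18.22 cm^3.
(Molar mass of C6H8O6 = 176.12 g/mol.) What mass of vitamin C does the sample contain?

3.024 g

C6H8O6 + I2 → C6H6O6 + 2 HI
n(I2) per titration = 0.01822 × 0.1178 = 2.146 × 10^-3 mol
n(C6H8O6) in each aliquot = 2.146 × 10^-3 mol (1:1 ratio)
n(C6H8O6) in the whole flask = 2.146 × 10^-3 × 200.0/25.00 = 0.01717 mol
mass of C6H8O6 = 0.01717 × 176.12 = 3.024 g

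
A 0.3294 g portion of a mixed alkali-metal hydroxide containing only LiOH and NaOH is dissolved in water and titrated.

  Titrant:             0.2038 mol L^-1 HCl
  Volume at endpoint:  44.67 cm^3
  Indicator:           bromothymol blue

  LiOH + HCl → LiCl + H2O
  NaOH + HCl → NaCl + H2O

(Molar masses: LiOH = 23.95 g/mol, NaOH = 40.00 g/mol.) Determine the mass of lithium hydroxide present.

0.05185 g

n(HCl) = 0.04467 × 0.2038 = 9.104 × 10^-3 mol
Let x = n(LiOH), y = n(NaOH).
Titrant: 1x + 1y = 9.104 × 10^-3;  mass: 23.95x + 40.00y = 0.3294
Solving, x = 2.165 × 10^-3 mol, y = 6.939 × 10^-3 mol
mass of LiOH = 2.165 × 10^-3 × 23.95 = 0.05185 g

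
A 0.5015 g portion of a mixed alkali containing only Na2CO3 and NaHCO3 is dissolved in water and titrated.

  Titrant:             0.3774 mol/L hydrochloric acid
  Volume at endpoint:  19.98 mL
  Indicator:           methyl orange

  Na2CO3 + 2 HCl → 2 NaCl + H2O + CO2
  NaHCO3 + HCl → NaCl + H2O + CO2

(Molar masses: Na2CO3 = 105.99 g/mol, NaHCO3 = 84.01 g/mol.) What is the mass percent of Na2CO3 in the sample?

n(HCl) = 0.01998 × 0.3774 = 7.540 × 10^-3 mol
Let x = n(Na2CO3), y = n(NaHCO3).
Titrant: 2x + 1y = 7.540 × 10^-3;  mass: 105.99x + 84.01y = 0.5015
Solving, x = 2.128 × 10^-3 mol, y = 3.285 × 10^-3 mol
mass of Na2CO3 = 2.128 × 10^-3 × 105.99 = 0.2255 g
% Na2CO3 = 0.2255 / 0.5015 × 100 = 44.97 %

44.97 %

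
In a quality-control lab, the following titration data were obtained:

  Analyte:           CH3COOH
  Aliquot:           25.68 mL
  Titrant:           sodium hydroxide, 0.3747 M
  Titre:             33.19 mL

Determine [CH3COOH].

0.4843 M

CH3COOH + NaOH → CH3COONa + H2O
n(NaOH) = 0.03319 L × 0.3747 mol/L = 0.01244 mol
n(CH3COOH) = 0.01244 mol (1:1 mole ratio)
[CH3COOH] = 0.01244 mol / 0.02568 L = 0.4843 mol/L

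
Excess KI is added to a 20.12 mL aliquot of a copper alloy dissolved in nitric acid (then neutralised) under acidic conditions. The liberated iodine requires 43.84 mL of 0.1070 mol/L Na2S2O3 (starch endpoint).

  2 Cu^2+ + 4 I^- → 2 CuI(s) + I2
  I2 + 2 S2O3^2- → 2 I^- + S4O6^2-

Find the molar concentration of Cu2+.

0.2331 mol/L

n(S2O3^2-) = 0.04384 × 0.1070 = 4.691 × 10^-3 mol
n(I2) = n(S2O3^2-)/2 = 2.345 × 10^-3 mol
From the 2:1 ratio, n(Cu2+) in the aliquot = 2/1 × 2.345 × 10^-3 = 4.691 × 10^-3 mol
[Cu2+] = 4.691 × 10^-3 / 0.02012 = 0.2331 mol/L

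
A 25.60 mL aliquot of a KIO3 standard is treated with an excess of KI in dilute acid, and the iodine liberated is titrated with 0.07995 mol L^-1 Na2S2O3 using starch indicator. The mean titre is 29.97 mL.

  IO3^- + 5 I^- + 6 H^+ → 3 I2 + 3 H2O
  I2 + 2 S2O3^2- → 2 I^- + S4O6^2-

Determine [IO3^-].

0.01560 mol/L

n(S2O3^2-) = 0.02997 × 0.07995 = 2.396 × 10^-3 mol
n(I2) = n(S2O3^2-)/2 = 1.198 × 10^-3 mol
From the 1:3 ratio, n(IO3^-) in the aliquot = 1/3 × 1.198 × 10^-3 = 3.994 × 10^-4 mol
[IO3^-] = 3.994 × 10^-4 / 0.02560 = 0.01560 mol/L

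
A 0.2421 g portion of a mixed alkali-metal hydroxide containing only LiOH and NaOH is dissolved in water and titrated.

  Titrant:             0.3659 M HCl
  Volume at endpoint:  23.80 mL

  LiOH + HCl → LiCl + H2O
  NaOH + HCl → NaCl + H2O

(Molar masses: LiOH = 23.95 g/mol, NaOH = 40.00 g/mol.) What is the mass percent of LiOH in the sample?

65.48 %

n(HCl) = 0.02380 × 0.3659 = 8.708 × 10^-3 mol
Let x = n(LiOH), y = n(NaOH).
Titrant: 1x + 1y = 8.708 × 10^-3;  mass: 23.95x + 40.00y = 0.2421
Solving, x = 6.619 × 10^-3 mol, y = 2.089 × 10^-3 mol
mass of LiOH = 6.619 × 10^-3 × 23.95 = 0.1585 g
% LiOH = 0.1585 / 0.2421 × 100 = 65.48 %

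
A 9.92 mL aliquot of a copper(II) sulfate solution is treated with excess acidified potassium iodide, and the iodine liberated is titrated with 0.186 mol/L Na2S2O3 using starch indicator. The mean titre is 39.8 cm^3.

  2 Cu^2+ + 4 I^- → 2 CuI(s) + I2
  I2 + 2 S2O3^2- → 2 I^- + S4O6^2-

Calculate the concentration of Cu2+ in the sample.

0.746 mol/L

n(S2O3^2-) = 0.0398 × 0.186 = 7.40 × 10^-3 mol
n(I2) = n(S2O3^2-)/2 = 3.70 × 10^-3 mol
From the 2:1 ratio, n(Cu2+) in the aliquot = 2/1 × 3.70 × 10^-3 = 7.40 × 10^-3 mol
[Cu2+] = 7.40 × 10^-3 / 0.00992 = 0.746 mol/L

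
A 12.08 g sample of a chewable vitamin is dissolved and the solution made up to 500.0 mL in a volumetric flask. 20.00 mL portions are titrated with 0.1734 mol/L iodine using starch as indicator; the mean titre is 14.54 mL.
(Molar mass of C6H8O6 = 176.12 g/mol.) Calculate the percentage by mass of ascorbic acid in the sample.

91.90 %

C6H8O6 + I2 → C6H6O6 + 2 HI
n(I2) per titration = 0.01454 × 0.1734 = 2.521 × 10^-3 mol
n(C6H8O6) in each aliquot = 2.521 × 10^-3 mol (1:1 ratio)
n(C6H8O6) in the whole flask = 2.521 × 10^-3 × 500.0/20.00 = 0.06303 mol
mass of C6H8O6 = 0.06303 × 176.12 = 11.10 g
% C6H8O6 = 11.10 / 12.08 × 100 = 91.90 %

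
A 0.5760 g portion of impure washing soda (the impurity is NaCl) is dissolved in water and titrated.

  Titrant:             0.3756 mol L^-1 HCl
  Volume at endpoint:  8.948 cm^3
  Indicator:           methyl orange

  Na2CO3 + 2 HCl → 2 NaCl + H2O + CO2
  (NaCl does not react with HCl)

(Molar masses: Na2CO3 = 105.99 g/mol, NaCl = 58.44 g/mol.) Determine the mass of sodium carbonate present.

n(HCl) = 0.008948 × 0.3756 = 3.361 × 10^-3 mol
Let x = n(Na2CO3), y = n(NaCl).
Titrant: 2x = 3.361 × 10^-3;  mass: 105.99x + 58.44y = 0.5760
Solving, x = 1.680 × 10^-3 mol, y = 6.809 × 10^-3 mol
mass of Na2CO3 = 1.680 × 10^-3 × 105.99 = 0.1781 g

0.1781 g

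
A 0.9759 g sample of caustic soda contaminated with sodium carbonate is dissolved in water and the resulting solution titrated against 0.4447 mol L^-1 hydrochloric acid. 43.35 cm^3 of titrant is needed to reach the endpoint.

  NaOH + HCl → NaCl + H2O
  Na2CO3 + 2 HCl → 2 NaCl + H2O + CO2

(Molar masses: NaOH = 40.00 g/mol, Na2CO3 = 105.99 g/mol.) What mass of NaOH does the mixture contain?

0.1407 g

n(HCl) = 0.04335 × 0.4447 = 0.01928 mol
Let x = n(NaOH), y = n(Na2CO3).
Titrant: 1x + 2y = 0.01928;  mass: 40.00x + 105.99y = 0.9759
Solving, x = 3.519 × 10^-3 mol, y = 7.880 × 10^-3 mol
mass of NaOH = 3.519 × 10^-3 × 40.00 = 0.1407 g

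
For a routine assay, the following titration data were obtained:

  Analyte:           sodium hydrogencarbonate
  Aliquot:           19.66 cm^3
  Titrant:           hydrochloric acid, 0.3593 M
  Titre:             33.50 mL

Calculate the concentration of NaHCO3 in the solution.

0.6122 M

NaHCO3 + HCl → NaCl + H2O + CO2
n(HCl) = 0.03350 L × 0.3593 mol/L = 0.01204 mol
n(NaHCO3) = 0.01204 mol (1:1 mole ratio)
[NaHCO3] = 0.01204 mol / 0.01966 L = 0.6122 mol/L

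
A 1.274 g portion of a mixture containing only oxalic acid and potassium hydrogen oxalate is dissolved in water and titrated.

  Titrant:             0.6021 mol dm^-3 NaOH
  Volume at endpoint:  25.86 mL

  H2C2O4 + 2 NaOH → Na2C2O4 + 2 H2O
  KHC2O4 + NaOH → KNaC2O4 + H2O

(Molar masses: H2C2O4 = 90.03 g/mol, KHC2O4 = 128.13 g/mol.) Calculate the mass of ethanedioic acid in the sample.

n(NaOH) = 0.02586 × 0.6021 = 0.01557 mol
Let x = n(H2C2O4), y = n(KHC2O4).
Titrant: 2x + 1y = 0.01557;  mass: 90.03x + 128.13y = 1.274
Solving, x = 4.338 × 10^-3 mol, y = 6.895 × 10^-3 mol
mass of H2C2O4 = 4.338 × 10^-3 × 90.03 = 0.3905 g

0.3905 g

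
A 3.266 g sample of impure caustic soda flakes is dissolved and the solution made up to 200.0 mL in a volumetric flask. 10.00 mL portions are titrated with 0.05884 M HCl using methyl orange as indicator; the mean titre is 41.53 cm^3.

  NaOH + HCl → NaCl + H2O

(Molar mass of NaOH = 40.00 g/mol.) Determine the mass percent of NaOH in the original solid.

n(HCl) per titration = 0.04153 × 0.05884 = 2.444 × 10^-3 mol
n(NaOH) in each aliquot = 2.444 × 10^-3 mol (1:1 ratio)
n(NaOH) in the whole flask = 2.444 × 10^-3 × 200.0/10.00 = 0.04887 mol
mass of NaOH = 0.04887 × 40.00 = 1.955 g
% NaOH = 1.955 / 3.266 × 100 = 59.86 %

59.86 %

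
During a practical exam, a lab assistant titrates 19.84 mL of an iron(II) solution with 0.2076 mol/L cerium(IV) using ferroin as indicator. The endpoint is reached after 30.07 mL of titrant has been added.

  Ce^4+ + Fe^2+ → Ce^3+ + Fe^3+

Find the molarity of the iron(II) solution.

0.3146 mol/L

n(Ce4+) = 0.03007 L × 0.2076 mol/L = 6.243 × 10^-3 mol
n(Fe2+) = 6.243 × 10^-3 mol (1:1 mole ratio)
[Fe2+] = 6.243 × 10^-3 mol / 0.01984 L = 0.3146 mol/L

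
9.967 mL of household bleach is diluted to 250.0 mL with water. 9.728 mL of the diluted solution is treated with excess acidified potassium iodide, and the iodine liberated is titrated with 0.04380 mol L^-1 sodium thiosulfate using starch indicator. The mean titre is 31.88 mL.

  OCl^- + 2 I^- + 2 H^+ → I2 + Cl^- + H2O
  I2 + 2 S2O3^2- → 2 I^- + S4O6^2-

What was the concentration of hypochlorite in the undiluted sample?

1.800 mol/L

n(S2O3^2-) = 0.03188 × 0.04380 = 1.396 × 10^-3 mol
n(I2) = n(S2O3^2-)/2 = 6.982 × 10^-4 mol
n(OCl^-) in the aliquot = 6.982 × 10^-4 mol (1:1 ratio)
[OCl^-]_dilute = 6.982 × 10^-4 / 0.009728 = 0.07177 mol/L
[OCl^-]_original = 0.07177 × 250.0/9.967 = 1.800 mol/L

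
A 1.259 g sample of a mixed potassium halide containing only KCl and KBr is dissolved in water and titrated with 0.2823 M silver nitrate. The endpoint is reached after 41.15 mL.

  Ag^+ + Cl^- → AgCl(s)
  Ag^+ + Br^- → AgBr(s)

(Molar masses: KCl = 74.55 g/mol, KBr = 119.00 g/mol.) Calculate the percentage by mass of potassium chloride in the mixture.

16.44 %

n(AgNO3) = 0.04115 × 0.2823 = 0.01162 mol
Let x = n(KCl), y = n(KBr).
Titrant: 1x + 1y = 0.01162;  mass: 74.55x + 119.00y = 1.259
Solving, x = 2.776 × 10^-3 mol, y = 8.841 × 10^-3 mol
mass of KCl = 2.776 × 10^-3 × 74.55 = 0.2069 g
% KCl = 0.2069 / 1.259 × 100 = 16.44 %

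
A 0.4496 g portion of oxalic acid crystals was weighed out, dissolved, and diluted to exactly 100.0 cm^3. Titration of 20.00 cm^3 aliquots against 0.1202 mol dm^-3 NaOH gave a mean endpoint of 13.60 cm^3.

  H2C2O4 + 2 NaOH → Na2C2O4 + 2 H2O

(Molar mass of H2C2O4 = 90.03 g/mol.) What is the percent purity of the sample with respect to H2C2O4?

n(NaOH) per titration = 0.01360 × 0.1202 = 1.635 × 10^-3 mol
From the 1:2 ratio, n(H2C2O4) in each aliquot = 1/2 × 1.635 × 10^-3 = 8.174 × 10^-4 mol
n(H2C2O4) in the whole flask = 8.174 × 10^-4 × 100.0/20.00 = 4.087 × 10^-3 mol
mass of H2C2O4 = 4.087 × 10^-3 × 90.03 = 0.3679 g
% H2C2O4 = 0.3679 / 0.4496 × 100 = 81.84 %

81.84 %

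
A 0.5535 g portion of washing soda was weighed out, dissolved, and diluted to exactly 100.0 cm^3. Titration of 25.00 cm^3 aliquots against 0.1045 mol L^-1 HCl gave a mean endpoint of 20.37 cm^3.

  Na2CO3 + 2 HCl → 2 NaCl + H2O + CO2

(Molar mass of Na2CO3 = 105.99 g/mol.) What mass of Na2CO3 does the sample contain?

n(HCl) per titration = 0.02037 × 0.1045 = 2.129 × 10^-3 mol
From the 1:2 ratio, n(Na2CO3) in each aliquot = 1/2 × 2.129 × 10^-3 = 1.064 × 10^-3 mol
n(Na2CO3) in the whole flask = 1.064 × 10^-3 × 100.0/25.00 = 4.257 × 10^-3 mol
mass of Na2CO3 = 4.257 × 10^-3 × 105.99 = 0.4512 g

0.4512 g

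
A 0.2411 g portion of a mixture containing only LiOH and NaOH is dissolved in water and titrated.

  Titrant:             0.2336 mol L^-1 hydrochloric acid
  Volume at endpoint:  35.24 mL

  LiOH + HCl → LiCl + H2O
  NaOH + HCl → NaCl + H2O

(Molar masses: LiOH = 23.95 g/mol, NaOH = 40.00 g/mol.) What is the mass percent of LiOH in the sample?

n(HCl) = 0.03524 × 0.2336 = 8.232 × 10^-3 mol
Let x = n(LiOH), y = n(NaOH).
Titrant: 1x + 1y = 8.232 × 10^-3;  mass: 23.95x + 40.00y = 0.2411
Solving, x = 5.494 × 10^-3 mol, y = 2.738 × 10^-3 mol
mass of LiOH = 5.494 × 10^-3 × 23.95 = 0.1316 g
% LiOH = 0.1316 / 0.2411 × 100 = 54.58 %

54.58 %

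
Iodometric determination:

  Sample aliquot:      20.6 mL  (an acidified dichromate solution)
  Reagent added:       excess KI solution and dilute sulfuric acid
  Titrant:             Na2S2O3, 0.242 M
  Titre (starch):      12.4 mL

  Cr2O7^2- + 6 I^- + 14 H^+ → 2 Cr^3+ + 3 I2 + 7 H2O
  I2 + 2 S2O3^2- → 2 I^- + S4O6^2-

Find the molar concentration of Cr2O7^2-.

0.0243 M

n(S2O3^2-) = 0.0124 × 0.242 = 3.00 × 10^-3 mol
n(I2) = n(S2O3^2-)/2 = 1.50 × 10^-3 mol
From the 1:3 ratio, n(Cr2O7^2-) in the aliquot = 1/3 × 1.50 × 10^-3 = 5.00 × 10^-4 mol
[Cr2O7^2-] = 5.00 × 10^-4 / 0.0206 = 0.0243 mol/L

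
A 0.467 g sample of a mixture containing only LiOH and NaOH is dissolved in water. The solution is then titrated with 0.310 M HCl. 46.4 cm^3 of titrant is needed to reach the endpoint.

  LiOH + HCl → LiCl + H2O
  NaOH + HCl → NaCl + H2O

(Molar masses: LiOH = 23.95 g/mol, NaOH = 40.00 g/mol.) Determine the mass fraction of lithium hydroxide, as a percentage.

34.6 %

n(HCl) = 0.0464 × 0.310 = 0.0144 mol
Let x = n(LiOH), y = n(NaOH).
Titrant: 1x + 1y = 0.0144;  mass: 23.95x + 40.00y = 0.467
Solving, x = 6.75 × 10^-3 mol, y = 7.63 × 10^-3 mol
mass of LiOH = 6.75 × 10^-3 × 23.95 = 0.162 g
% LiOH = 0.162 / 0.467 × 100 = 34.6 %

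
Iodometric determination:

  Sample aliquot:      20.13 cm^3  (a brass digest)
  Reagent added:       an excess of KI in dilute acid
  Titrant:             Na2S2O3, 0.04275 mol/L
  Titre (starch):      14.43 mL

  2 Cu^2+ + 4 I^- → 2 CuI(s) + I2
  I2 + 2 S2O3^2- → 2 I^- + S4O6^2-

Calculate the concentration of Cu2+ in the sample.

0.03064 mol/L

n(S2O3^2-) = 0.01443 × 0.04275 = 6.169 × 10^-4 mol
n(I2) = n(S2O3^2-)/2 = 3.084 × 10^-4 mol
From the 2:1 ratio, n(Cu2+) in the aliquot = 2/1 × 3.084 × 10^-4 = 6.169 × 10^-4 mol
[Cu2+] = 6.169 × 10^-4 / 0.02013 = 0.03064 mol/L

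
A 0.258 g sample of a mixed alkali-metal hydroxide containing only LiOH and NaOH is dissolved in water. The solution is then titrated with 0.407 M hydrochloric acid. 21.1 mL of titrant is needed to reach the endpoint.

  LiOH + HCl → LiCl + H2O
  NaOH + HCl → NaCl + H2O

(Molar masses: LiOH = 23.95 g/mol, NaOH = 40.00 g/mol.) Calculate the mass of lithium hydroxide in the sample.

n(HCl) = 0.0211 × 0.407 = 8.59 × 10^-3 mol
Let x = n(LiOH), y = n(NaOH).
Titrant: 1x + 1y = 8.59 × 10^-3;  mass: 23.95x + 40.00y = 0.258
Solving, x = 5.33 × 10^-3 mol, y = 3.26 × 10^-3 mol
mass of LiOH = 5.33 × 10^-3 × 23.95 = 0.128 g

0.128 g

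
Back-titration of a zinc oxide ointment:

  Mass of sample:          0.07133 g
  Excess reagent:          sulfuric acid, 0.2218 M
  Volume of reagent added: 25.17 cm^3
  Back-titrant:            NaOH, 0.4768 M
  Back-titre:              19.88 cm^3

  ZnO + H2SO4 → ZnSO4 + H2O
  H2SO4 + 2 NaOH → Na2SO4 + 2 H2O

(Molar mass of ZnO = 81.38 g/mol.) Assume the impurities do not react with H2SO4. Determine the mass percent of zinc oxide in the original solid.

96.21 %

n(H2SO4) added = 0.02517 × 0.2218 = 5.583 × 10^-3 mol
n(NaOH) used in back-titration = 0.01988 × 0.4768 = 9.479 × 10^-3 mol
From the 1:2 ratio, n(H2SO4) left over = 1/2 × 9.479 × 10^-3 = 4.739 × 10^-3 mol
n(H2SO4) consumed by analyte = 5.583 × 10^-3 − 4.739 × 10^-3 = 8.433 × 10^-4 mol
n(ZnO) = 8.433 × 10^-4 mol (1:1 ratio)
mass of ZnO = 8.433 × 10^-4 × 81.38 = 0.06863 g
% ZnO = 0.06863 / 0.07133 × 100 = 96.21 %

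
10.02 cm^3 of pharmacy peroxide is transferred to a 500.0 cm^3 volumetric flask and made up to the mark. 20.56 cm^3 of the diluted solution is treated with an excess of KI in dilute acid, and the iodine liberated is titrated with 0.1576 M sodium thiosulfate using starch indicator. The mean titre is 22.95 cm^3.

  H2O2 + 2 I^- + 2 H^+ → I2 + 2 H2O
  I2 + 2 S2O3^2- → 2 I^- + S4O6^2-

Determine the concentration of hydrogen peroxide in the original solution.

n(S2O3^2-) = 0.02295 × 0.1576 = 3.617 × 10^-3 mol
n(I2) = n(S2O3^2-)/2 = 1.808 × 10^-3 mol
n(H2O2) in the aliquot = 1.808 × 10^-3 mol (1:1 ratio)
[H2O2]_dilute = 1.808 × 10^-3 / 0.02056 = 0.08796 mol/L
[H2O2]_original = 0.08796 × 500.0/10.02 = 4.389 mol/L

4.389 M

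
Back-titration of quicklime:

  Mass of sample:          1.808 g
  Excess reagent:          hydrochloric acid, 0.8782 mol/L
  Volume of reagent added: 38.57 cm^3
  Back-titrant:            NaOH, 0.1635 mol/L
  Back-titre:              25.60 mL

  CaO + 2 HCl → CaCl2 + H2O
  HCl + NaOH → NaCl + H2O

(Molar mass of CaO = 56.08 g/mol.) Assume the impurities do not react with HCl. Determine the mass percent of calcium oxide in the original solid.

46.04 %

n(HCl) added = 0.03857 × 0.8782 = 0.03387 mol
n(NaOH) used in back-titration = 0.02560 × 0.1635 = 4.186 × 10^-3 mol
n(HCl) left over = 4.186 × 10^-3 mol (1:1 ratio)
n(HCl) consumed by analyte = 0.03387 − 4.186 × 10^-3 = 0.02969 mol
From the 1:2 ratio, n(CaO) = 1/2 × 0.02969 = 0.01484 mol
mass of CaO = 0.01484 × 56.08 = 0.8324 g
% CaO = 0.8324 / 1.808 × 100 = 46.04 %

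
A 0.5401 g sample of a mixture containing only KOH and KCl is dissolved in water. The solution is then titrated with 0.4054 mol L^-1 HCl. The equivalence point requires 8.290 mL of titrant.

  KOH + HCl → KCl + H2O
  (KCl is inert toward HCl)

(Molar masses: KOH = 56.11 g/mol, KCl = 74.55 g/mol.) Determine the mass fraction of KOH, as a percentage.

n(HCl) = 0.008290 × 0.4054 = 3.361 × 10^-3 mol
Let x = n(KOH), y = n(KCl).
Titrant: 1x = 3.361 × 10^-3;  mass: 56.11x + 74.55y = 0.5401
Solving, x = 3.361 × 10^-3 mol, y = 4.715 × 10^-3 mol
mass of KOH = 3.361 × 10^-3 × 56.11 = 0.1886 g
% KOH = 0.1886 / 0.5401 × 100 = 34.91 %

34.91 %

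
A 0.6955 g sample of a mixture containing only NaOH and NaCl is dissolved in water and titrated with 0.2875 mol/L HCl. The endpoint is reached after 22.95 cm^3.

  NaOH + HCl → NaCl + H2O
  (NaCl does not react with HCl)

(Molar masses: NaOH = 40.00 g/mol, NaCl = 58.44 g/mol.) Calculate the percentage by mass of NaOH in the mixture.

37.95 %

n(HCl) = 0.02295 × 0.2875 = 6.598 × 10^-3 mol
Let x = n(NaOH), y = n(NaCl).
Titrant: 1x = 6.598 × 10^-3;  mass: 40.00x + 58.44y = 0.6955
Solving, x = 6.598 × 10^-3 mol, y = 7.385 × 10^-3 mol
mass of NaOH = 6.598 × 10^-3 × 40.00 = 0.2639 g
% NaOH = 0.2639 / 0.6955 × 100 = 37.95 %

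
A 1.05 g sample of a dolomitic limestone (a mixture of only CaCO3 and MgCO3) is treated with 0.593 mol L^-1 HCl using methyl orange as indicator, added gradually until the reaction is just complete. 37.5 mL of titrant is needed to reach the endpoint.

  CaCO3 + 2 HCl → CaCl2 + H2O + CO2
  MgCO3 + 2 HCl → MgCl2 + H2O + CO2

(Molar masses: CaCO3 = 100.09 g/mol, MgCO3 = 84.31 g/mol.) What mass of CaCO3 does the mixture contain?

n(HCl) = 0.0375 × 0.593 = 0.0222 mol
Let x = n(CaCO3), y = n(MgCO3).
Titrant: 2x + 2y = 0.0222;  mass: 100.09x + 84.31y = 1.05
Solving, x = 7.13 × 10^-3 mol, y = 3.98 × 10^-3 mol
mass of CaCO3 = 7.13 × 10^-3 × 100.09 = 0.714 g

0.714 g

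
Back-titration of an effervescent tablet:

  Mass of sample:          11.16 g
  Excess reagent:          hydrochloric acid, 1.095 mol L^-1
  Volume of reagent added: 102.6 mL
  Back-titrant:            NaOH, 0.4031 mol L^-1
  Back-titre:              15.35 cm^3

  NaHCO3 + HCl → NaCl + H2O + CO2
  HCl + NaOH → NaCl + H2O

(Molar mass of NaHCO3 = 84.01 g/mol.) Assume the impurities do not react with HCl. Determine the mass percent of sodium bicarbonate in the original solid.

79.91 %

n(HCl) added = 0.1026 × 1.095 = 0.1123 mol
n(NaOH) used in back-titration = 0.01535 × 0.4031 = 6.188 × 10^-3 mol
n(HCl) left over = 6.188 × 10^-3 mol (1:1 ratio)
n(HCl) consumed by analyte = 0.1123 − 6.188 × 10^-3 = 0.1062 mol
n(NaHCO3) = 0.1062 mol (1:1 ratio)
mass of NaHCO3 = 0.1062 × 84.01 = 8.918 g
% NaHCO3 = 8.918 / 11.16 × 100 = 79.91 %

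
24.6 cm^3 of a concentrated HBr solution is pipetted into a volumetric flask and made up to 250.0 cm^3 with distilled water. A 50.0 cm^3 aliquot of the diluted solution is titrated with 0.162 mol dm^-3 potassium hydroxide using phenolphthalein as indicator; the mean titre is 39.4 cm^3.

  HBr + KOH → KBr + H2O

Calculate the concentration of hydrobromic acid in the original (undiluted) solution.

1.30 mol/L

n(KOH) = 0.0394 × 0.162 = 6.38 × 10^-3 mol
n(HBr) in the aliquot = 6.38 × 10^-3 mol (1:1 ratio)
[HBr]_dilute = 6.38 × 10^-3 / 0.0500 = 0.128 mol/L
Dilution factor = 250.0 / 24.6 = 10.16
[HBr]_stock = 0.128 × 10.16 = 1.30 mol/L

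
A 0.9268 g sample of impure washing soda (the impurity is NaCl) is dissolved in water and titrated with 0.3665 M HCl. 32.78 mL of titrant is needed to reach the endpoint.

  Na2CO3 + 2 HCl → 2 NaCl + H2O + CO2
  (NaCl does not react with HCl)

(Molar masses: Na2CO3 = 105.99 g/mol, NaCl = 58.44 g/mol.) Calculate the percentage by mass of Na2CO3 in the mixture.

68.70 %

n(HCl) = 0.03278 × 0.3665 = 0.01201 mol
Let x = n(Na2CO3), y = n(NaCl).
Titrant: 2x = 0.01201;  mass: 105.99x + 58.44y = 0.9268
Solving, x = 6.007 × 10^-3 mol, y = 4.964 × 10^-3 mol
mass of Na2CO3 = 6.007 × 10^-3 × 105.99 = 0.6367 g
% Na2CO3 = 0.6367 / 0.9268 × 100 = 68.70 %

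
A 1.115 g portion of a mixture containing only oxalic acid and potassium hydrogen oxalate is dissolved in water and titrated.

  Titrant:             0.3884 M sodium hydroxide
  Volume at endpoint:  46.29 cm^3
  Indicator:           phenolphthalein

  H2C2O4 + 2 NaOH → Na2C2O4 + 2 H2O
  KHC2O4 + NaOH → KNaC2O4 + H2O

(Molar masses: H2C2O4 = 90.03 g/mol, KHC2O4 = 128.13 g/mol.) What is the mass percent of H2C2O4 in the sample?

57.74 %

n(NaOH) = 0.04629 × 0.3884 = 0.01798 mol
Let x = n(H2C2O4), y = n(KHC2O4).
Titrant: 2x + 1y = 0.01798;  mass: 90.03x + 128.13y = 1.115
Solving, x = 7.151 × 10^-3 mol, y = 3.678 × 10^-3 mol
mass of H2C2O4 = 7.151 × 10^-3 × 90.03 = 0.6438 g
% H2C2O4 = 0.6438 / 1.115 × 100 = 57.74 %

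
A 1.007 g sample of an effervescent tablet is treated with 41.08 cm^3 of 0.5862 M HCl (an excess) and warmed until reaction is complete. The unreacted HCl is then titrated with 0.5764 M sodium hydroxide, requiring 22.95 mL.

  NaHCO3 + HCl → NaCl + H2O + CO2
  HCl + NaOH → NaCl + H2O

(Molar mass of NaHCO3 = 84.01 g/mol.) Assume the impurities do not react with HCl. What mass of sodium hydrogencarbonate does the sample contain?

0.9117 g

n(HCl) added = 0.04108 × 0.5862 = 0.02408 mol
n(NaOH) used in back-titration = 0.02295 × 0.5764 = 0.01323 mol
n(HCl) left over = 0.01323 mol (1:1 ratio)
n(HCl) consumed by analyte = 0.02408 − 0.01323 = 0.01085 mol
n(NaHCO3) = 0.01085 mol (1:1 ratio)
mass of NaHCO3 = 0.01085 × 84.01 = 0.9117 g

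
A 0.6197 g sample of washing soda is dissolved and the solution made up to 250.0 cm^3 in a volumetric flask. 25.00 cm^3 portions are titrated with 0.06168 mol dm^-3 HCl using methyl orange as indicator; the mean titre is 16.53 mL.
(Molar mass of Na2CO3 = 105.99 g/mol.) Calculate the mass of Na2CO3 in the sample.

0.5403 g

Na2CO3 + 2 HCl → 2 NaCl + H2O + CO2
n(HCl) per titration = 0.01653 × 0.06168 = 1.020 × 10^-3 mol
From the 1:2 ratio, n(Na2CO3) in each aliquot = 1/2 × 1.020 × 10^-3 = 5.098 × 10^-4 mol
n(Na2CO3) in the whole flask = 5.098 × 10^-4 × 250.0/25.00 = 5.098 × 10^-3 mol
mass of Na2CO3 = 5.098 × 10^-3 × 105.99 = 0.5403 g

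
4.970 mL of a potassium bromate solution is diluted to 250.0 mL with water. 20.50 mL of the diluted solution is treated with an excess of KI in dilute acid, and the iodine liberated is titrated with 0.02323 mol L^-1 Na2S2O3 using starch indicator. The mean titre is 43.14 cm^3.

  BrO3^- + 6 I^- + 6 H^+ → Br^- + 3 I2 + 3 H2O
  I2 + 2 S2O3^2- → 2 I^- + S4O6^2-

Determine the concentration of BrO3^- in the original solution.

n(S2O3^2-) = 0.04314 × 0.02323 = 1.002 × 10^-3 mol
n(I2) = n(S2O3^2-)/2 = 5.011 × 10^-4 mol
From the 1:3 ratio, n(BrO3^-) in the aliquot = 1/3 × 5.011 × 10^-4 = 1.670 × 10^-4 mol
[BrO3^-]_dilute = 1.670 × 10^-4 / 0.02050 = 0.008147 mol/L
[BrO3^-]_original = 0.008147 × 250.0/4.970 = 0.4098 mol/L

0.4098 mol/L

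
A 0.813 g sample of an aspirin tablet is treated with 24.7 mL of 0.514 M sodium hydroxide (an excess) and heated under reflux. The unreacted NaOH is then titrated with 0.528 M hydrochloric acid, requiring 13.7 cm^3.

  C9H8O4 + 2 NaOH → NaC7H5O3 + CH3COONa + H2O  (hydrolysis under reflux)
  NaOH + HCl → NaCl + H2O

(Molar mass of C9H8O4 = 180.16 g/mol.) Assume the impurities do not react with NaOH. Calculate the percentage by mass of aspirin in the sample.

n(NaOH) added = 0.0247 × 0.514 = 0.0127 mol
n(HCl) used in back-titration = 0.0137 × 0.528 = 7.23 × 10^-3 mol
n(NaOH) left over = 7.23 × 10^-3 mol (1:1 ratio)
n(NaOH) consumed by analyte = 0.0127 − 7.23 × 10^-3 = 5.46 × 10^-3 mol
From the 1:2 ratio, n(C9H8O4) = 1/2 × 5.46 × 10^-3 = 2.73 × 10^-3 mol
mass of C9H8O4 = 2.73 × 10^-3 × 180.16 = 0.492 g
% C9H8O4 = 0.492 / 0.813 × 100 = 60.5 %

60.5 %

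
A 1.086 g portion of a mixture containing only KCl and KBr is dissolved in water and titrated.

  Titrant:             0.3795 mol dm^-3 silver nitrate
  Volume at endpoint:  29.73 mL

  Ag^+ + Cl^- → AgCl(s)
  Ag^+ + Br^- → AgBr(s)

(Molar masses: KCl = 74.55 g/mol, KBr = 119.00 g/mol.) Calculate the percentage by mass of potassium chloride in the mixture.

n(AgNO3) = 0.02973 × 0.3795 = 0.01128 mol
Let x = n(KCl), y = n(KBr).
Titrant: 1x + 1y = 0.01128;  mass: 74.55x + 119.00y = 1.086
Solving, x = 5.773 × 10^-3 mol, y = 5.509 × 10^-3 mol
mass of KCl = 5.773 × 10^-3 × 74.55 = 0.4304 g
% KCl = 0.4304 / 1.086 × 100 = 39.63 %

39.63 %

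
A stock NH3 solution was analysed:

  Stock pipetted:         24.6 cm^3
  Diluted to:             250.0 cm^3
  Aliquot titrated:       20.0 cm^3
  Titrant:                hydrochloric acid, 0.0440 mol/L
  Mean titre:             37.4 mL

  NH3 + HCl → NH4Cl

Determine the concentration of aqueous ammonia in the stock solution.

n(HCl) = 0.0374 × 0.0440 = 1.65 × 10^-3 mol
n(NH3) in the aliquot = 1.65 × 10^-3 mol (1:1 ratio)
[NH3]_dilute = 1.65 × 10^-3 / 0.0200 = 0.0823 mol/L
Dilution factor = 250.0 / 24.6 = 10.16
[NH3]_stock = 0.0823 × 10.16 = 0.836 mol/L

0.836 mol/L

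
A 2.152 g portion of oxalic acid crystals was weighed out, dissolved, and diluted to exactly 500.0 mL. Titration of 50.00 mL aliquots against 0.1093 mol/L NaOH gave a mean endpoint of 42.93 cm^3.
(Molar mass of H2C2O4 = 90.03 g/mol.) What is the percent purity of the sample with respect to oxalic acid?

H2C2O4 + 2 NaOH → Na2C2O4 + 2 H2O
n(NaOH) per titration = 0.04293 × 0.1093 = 4.692 × 10^-3 mol
From the 1:2 ratio, n(H2C2O4) in each aliquot = 1/2 × 4.692 × 10^-3 = 2.346 × 10^-3 mol
n(H2C2O4) in the whole flask = 2.346 × 10^-3 × 500.0/50.00 = 0.02346 mol
mass of H2C2O4 = 0.02346 × 90.03 = 2.112 g
% H2C2O4 = 2.112 / 2.152 × 100 = 98.15 %

98.15 %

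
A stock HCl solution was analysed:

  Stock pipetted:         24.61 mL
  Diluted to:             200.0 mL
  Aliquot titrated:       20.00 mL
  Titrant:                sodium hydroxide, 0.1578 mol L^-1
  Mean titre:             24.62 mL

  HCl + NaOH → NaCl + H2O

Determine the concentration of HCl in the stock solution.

1.579 mol/L

n(NaOH) = 0.02462 × 0.1578 = 3.885 × 10^-3 mol
n(HCl) in the aliquot = 3.885 × 10^-3 mol (1:1 ratio)
[HCl]_dilute = 3.885 × 10^-3 / 0.02000 = 0.1943 mol/L
Dilution factor = 200.0 / 24.61 = 8.127
[HCl]_stock = 0.1943 × 8.127 = 1.579 mol/L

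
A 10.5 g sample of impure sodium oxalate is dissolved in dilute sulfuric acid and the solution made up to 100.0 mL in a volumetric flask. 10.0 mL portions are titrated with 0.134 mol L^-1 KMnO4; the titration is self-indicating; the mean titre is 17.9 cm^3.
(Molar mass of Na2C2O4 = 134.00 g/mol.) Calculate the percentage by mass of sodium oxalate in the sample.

76.5 %

2 MnO4^- + 5 C2O4^2- + 16 H^+ → 2 Mn^2+ + 10 CO2 + 8 H2O
n(KMnO4) per titration = 0.0179 × 0.134 = 2.40 × 10^-3 mol
From the 5:2 ratio, n(Na2C2O4) in each aliquot = 5/2 × 2.40 × 10^-3 = 6.00 × 10^-3 mol
n(Na2C2O4) in the whole flask = 6.00 × 10^-3 × 100.0/10.0 = 0.0600 mol
mass of Na2C2O4 = 0.0600 × 134.00 = 8.04 g
% Na2C2O4 = 8.04 / 10.5 × 100 = 76.5 %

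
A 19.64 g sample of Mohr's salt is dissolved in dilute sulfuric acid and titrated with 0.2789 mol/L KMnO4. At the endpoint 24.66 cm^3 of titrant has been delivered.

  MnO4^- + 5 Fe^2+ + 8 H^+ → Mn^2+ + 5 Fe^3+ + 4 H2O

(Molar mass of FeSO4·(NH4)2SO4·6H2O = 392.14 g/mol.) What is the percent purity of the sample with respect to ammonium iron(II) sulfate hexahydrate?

68.66 %

n(KMnO4) = 0.02466 L × 0.2789 mol/L = 6.878 × 10^-3 mol
From the 5:1 ratio, n(FeSO4·(NH4)2SO4·6H2O) = 5/1 × 6.878 × 10^-3 = 0.03439 mol
mass of FeSO4·(NH4)2SO4·6H2O = 0.03439 × 392.14 g/mol = 13.49 g
% FeSO4·(NH4)2SO4·6H2O = 13.49 / 19.64 × 100 = 68.66 %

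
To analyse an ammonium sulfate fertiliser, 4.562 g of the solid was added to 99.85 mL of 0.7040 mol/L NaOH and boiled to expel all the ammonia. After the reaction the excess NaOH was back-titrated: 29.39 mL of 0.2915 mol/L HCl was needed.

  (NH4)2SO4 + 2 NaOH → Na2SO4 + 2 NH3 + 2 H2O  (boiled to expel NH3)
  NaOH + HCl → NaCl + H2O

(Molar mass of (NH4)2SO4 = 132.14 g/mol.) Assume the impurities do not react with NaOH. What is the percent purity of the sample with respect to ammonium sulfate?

n(NaOH) added = 0.09985 × 0.7040 = 0.07029 mol
n(HCl) used in back-titration = 0.02939 × 0.2915 = 8.567 × 10^-3 mol
n(NaOH) left over = 8.567 × 10^-3 mol (1:1 ratio)
n(NaOH) consumed by analyte = 0.07029 − 8.567 × 10^-3 = 0.06173 mol
From the 1:2 ratio, n((NH4)2SO4) = 1/2 × 0.06173 = 0.03086 mol
mass of (NH4)2SO4 = 0.03086 × 132.14 = 4.078 g
% (NH4)2SO4 = 4.078 / 4.562 × 100 = 89.40 %

89.40 %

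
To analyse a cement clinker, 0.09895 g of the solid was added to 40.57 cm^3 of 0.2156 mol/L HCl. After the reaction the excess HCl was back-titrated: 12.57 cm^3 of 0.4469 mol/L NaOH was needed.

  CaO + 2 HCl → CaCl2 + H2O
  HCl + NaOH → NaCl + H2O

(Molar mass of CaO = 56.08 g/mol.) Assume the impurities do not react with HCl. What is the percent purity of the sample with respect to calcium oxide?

n(HCl) added = 0.04057 × 0.2156 = 8.747 × 10^-3 mol
n(NaOH) used in back-titration = 0.01257 × 0.4469 = 5.618 × 10^-3 mol
n(HCl) left over = 5.618 × 10^-3 mol (1:1 ratio)
n(HCl) consumed by analyte = 8.747 × 10^-3 − 5.618 × 10^-3 = 3.129 × 10^-3 mol
From the 1:2 ratio, n(CaO) = 1/2 × 3.129 × 10^-3 = 1.565 × 10^-3 mol
mass of CaO = 1.565 × 10^-3 × 56.08 = 0.08775 g
% CaO = 0.08775 / 0.09895 × 100 = 88.68 %

88.68 %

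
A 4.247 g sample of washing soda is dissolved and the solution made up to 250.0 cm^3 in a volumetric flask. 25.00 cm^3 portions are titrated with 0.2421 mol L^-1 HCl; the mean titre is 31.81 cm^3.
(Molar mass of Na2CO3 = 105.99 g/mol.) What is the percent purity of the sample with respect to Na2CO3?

96.10 %

Na2CO3 + 2 HCl → 2 NaCl + H2O + CO2
n(HCl) per titration = 0.03181 × 0.2421 = 7.701 × 10^-3 mol
From the 1:2 ratio, n(Na2CO3) in each aliquot = 1/2 × 7.701 × 10^-3 = 3.851 × 10^-3 mol
n(Na2CO3) in the whole flask = 3.851 × 10^-3 × 250.0/25.00 = 0.03851 mol
mass of Na2CO3 = 0.03851 × 105.99 = 4.081 g
% Na2CO3 = 4.081 / 4.247 × 100 = 96.10 %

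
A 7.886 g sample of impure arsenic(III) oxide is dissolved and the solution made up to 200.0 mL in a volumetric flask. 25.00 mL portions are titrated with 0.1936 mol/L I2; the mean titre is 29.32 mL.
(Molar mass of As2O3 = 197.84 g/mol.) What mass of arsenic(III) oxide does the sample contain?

4.492 g

As2O3 + 2 I2 + 2 H2O → As2O5 + 4 HI
n(I2) per titration = 0.02932 × 0.1936 = 5.676 × 10^-3 mol
From the 1:2 ratio, n(As2O3) in each aliquot = 1/2 × 5.676 × 10^-3 = 2.838 × 10^-3 mol
n(As2O3) in the whole flask = 2.838 × 10^-3 × 200.0/25.00 = 0.02271 mol
mass of As2O3 = 0.02271 × 197.84 = 4.492 g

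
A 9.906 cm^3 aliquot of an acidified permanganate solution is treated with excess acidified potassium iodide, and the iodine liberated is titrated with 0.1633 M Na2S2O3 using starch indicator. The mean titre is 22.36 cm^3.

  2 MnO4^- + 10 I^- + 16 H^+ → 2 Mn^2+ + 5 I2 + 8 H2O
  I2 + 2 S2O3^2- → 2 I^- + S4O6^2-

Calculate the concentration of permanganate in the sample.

0.07372 M

n(S2O3^2-) = 0.02236 × 0.1633 = 3.651 × 10^-3 mol
n(I2) = n(S2O3^2-)/2 = 1.826 × 10^-3 mol
From the 2:5 ratio, n(MnO4^-) in the aliquot = 2/5 × 1.826 × 10^-3 = 7.303 × 10^-4 mol
[MnO4^-] = 7.303 × 10^-4 / 0.009906 = 0.07372 mol/L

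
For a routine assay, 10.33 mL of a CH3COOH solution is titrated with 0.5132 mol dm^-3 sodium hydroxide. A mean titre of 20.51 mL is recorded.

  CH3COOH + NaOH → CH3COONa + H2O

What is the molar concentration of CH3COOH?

1.019 mol/L

n(NaOH) = 0.02051 L × 0.5132 mol/L = 0.01053 mol
n(CH3COOH) = 0.01053 mol (1:1 mole ratio)
[CH3COOH] = 0.01053 mol / 0.01033 L = 1.019 mol/L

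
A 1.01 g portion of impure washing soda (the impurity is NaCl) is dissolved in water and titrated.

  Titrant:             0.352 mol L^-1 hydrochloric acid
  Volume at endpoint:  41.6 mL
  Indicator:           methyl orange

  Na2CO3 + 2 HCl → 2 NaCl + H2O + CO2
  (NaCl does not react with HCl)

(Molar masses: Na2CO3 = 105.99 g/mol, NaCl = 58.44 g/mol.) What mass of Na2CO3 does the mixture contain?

0.776 g

n(HCl) = 0.0416 × 0.352 = 0.0146 mol
Let x = n(Na2CO3), y = n(NaCl).
Titrant: 2x = 0.0146;  mass: 105.99x + 58.44y = 1.01
Solving, x = 7.32 × 10^-3 mol, y = 4.00 × 10^-3 mol
mass of Na2CO3 = 7.32 × 10^-3 × 105.99 = 0.776 g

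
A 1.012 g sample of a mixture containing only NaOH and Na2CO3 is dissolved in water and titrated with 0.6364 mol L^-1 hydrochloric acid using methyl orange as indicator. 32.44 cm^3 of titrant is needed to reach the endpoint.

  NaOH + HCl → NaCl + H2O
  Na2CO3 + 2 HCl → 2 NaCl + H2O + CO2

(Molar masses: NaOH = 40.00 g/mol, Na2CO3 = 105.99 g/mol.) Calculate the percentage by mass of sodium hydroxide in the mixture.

n(HCl) = 0.03244 × 0.6364 = 0.02064 mol
Let x = n(NaOH), y = n(Na2CO3).
Titrant: 1x + 2y = 0.02064;  mass: 40.00x + 105.99y = 1.012
Solving, x = 6.316 × 10^-3 mol, y = 7.165 × 10^-3 mol
mass of NaOH = 6.316 × 10^-3 × 40.00 = 0.2526 g
% NaOH = 0.2526 / 1.012 × 100 = 24.96 %

24.96 %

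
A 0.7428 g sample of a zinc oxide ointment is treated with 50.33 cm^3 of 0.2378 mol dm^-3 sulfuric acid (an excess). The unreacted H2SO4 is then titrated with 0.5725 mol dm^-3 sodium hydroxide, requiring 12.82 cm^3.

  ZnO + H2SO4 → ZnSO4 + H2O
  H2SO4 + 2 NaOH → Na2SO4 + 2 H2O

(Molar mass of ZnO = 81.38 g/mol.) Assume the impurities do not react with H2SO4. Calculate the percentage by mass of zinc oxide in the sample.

90.92 %

n(H2SO4) added = 0.05033 × 0.2378 = 0.01197 mol
n(NaOH) used in back-titration = 0.01282 × 0.5725 = 7.339 × 10^-3 mol
From the 1:2 ratio, n(H2SO4) left over = 1/2 × 7.339 × 10^-3 = 3.670 × 10^-3 mol
n(H2SO4) consumed by analyte = 0.01197 − 3.670 × 10^-3 = 8.299 × 10^-3 mol
n(ZnO) = 8.299 × 10^-3 mol (1:1 ratio)
mass of ZnO = 8.299 × 10^-3 × 81.38 = 0.6754 g
% ZnO = 0.6754 / 0.7428 × 100 = 90.92 %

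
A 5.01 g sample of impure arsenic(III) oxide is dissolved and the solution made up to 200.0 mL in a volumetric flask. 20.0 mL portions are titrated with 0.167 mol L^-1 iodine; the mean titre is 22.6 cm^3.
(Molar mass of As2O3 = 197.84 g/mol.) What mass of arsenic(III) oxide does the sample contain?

3.73 g

As2O3 + 2 I2 + 2 H2O → As2O5 + 4 HI
n(I2) per titration = 0.0226 × 0.167 = 3.77 × 10^-3 mol
From the 1:2 ratio, n(As2O3) in each aliquot = 1/2 × 3.77 × 10^-3 = 1.89 × 10^-3 mol
n(As2O3) in the whole flask = 1.89 × 10^-3 × 200.0/20.0 = 0.0189 mol
mass of As2O3 = 0.0189 × 197.84 = 3.73 g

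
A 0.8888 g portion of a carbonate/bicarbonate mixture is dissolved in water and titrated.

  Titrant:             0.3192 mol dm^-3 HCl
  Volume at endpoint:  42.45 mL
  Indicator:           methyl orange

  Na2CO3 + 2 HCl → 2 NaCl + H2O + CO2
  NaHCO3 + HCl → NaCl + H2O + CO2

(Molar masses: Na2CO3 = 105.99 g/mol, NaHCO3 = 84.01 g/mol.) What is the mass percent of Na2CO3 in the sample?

n(HCl) = 0.04245 × 0.3192 = 0.01355 mol
Let x = n(Na2CO3), y = n(NaHCO3).
Titrant: 2x + 1y = 0.01355;  mass: 105.99x + 84.01y = 0.8888
Solving, x = 4.023 × 10^-3 mol, y = 5.504 × 10^-3 mol
mass of Na2CO3 = 4.023 × 10^-3 × 105.99 = 0.4264 g
% Na2CO3 = 0.4264 / 0.8888 × 100 = 47.97 %

47.97 %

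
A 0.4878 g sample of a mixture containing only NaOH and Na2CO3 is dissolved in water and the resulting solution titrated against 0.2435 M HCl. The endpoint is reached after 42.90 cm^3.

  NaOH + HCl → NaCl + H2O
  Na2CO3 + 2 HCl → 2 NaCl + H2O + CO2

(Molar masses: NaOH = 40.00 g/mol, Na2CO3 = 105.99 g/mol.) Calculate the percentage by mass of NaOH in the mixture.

41.52 %

n(HCl) = 0.04290 × 0.2435 = 0.01045 mol
Let x = n(NaOH), y = n(Na2CO3).
Titrant: 1x + 2y = 0.01045;  mass: 40.00x + 105.99y = 0.4878
Solving, x = 5.063 × 10^-3 mol, y = 2.692 × 10^-3 mol
mass of NaOH = 5.063 × 10^-3 × 40.00 = 0.2025 g
% NaOH = 0.2025 / 0.4878 × 100 = 41.52 %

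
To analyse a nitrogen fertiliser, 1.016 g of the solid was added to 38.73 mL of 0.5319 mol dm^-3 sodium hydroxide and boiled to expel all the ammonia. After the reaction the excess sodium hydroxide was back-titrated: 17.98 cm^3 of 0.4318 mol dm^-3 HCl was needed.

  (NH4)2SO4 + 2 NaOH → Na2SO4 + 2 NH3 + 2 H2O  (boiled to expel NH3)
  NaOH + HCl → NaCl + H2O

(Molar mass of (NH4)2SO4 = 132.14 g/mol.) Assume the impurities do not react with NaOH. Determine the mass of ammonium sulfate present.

0.8481 g

n(NaOH) added = 0.03873 × 0.5319 = 0.02060 mol
n(HCl) used in back-titration = 0.01798 × 0.4318 = 7.764 × 10^-3 mol
n(NaOH) left over = 7.764 × 10^-3 mol (1:1 ratio)
n(NaOH) consumed by analyte = 0.02060 − 7.764 × 10^-3 = 0.01284 mol
From the 1:2 ratio, n((NH4)2SO4) = 1/2 × 0.01284 = 6.418 × 10^-3 mol
mass of (NH4)2SO4 = 6.418 × 10^-3 × 132.14 = 0.8481 g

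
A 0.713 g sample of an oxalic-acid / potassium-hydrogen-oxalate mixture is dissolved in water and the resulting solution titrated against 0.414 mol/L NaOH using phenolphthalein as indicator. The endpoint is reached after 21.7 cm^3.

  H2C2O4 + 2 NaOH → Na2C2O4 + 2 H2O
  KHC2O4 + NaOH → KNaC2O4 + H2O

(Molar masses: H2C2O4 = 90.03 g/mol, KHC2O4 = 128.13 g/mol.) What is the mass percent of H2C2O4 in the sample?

n(NaOH) = 0.0217 × 0.414 = 8.98 × 10^-3 mol
Let x = n(H2C2O4), y = n(KHC2O4).
Titrant: 2x + 1y = 8.98 × 10^-3;  mass: 90.03x + 128.13y = 0.713
Solving, x = 2.64 × 10^-3 mol, y = 3.71 × 10^-3 mol
mass of H2C2O4 = 2.64 × 10^-3 × 90.03 = 0.237 g
% H2C2O4 = 0.237 / 0.713 × 100 = 33.3 %

33.3 %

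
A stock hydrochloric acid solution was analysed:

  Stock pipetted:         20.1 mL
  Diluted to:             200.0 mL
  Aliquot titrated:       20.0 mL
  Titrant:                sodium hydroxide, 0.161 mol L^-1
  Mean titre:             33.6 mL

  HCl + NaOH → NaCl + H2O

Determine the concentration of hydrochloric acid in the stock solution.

n(NaOH) = 0.0336 × 0.161 = 5.41 × 10^-3 mol
n(HCl) in the aliquot = 5.41 × 10^-3 mol (1:1 ratio)
[HCl]_dilute = 5.41 × 10^-3 / 0.0200 = 0.270 mol/L
Dilution factor = 200.0 / 20.1 = 9.950
[HCl]_stock = 0.270 × 9.950 = 2.69 mol/L

2.69 mol/L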